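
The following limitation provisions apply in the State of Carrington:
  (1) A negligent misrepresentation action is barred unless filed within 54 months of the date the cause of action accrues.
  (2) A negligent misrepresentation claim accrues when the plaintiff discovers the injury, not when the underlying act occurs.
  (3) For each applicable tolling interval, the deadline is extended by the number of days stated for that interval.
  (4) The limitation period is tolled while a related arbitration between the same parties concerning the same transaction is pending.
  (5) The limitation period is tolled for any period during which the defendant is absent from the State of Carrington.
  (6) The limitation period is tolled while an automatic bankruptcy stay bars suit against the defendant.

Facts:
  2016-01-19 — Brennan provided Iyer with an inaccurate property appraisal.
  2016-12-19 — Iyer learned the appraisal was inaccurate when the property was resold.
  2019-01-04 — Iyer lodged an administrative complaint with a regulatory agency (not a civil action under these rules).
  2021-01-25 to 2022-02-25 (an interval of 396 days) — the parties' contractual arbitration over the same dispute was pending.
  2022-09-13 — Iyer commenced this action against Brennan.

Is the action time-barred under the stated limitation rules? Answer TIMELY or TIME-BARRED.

Under the discovery rule, the claim accrued on 2016-12-19, when Iyer discovered the injury — not on the 2016-01-19 date of the underlying act.
Adding the 54 months base period to 2016-12-19 gives a deadline of 2021-06-19, before any tolling.
The period was tolled for 396 days by the pending related arbitration (2021-01-25 to 2022-02-25), pushing the deadline to 2022-07-20.
The other events in the timeline have no effect on the limitation period under the stated rules.
The 2022-09-13 filing falls after the 2022-07-20 deadline; the claim is time-barred.

TIME-BARRED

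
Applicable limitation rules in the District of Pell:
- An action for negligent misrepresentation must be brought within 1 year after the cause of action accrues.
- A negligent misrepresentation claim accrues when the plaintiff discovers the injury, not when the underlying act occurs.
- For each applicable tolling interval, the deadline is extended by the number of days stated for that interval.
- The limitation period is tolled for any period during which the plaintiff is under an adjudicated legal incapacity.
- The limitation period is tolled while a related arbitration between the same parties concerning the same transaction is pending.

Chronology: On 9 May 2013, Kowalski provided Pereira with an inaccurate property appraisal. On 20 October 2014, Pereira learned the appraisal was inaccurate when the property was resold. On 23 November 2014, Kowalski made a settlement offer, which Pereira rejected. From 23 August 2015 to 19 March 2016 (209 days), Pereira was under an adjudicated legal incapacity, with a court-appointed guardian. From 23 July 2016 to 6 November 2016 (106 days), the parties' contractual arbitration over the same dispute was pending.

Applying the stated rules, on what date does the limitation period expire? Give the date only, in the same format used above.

Accrual is tied to discovery, so the period began on 20 October 2014 rather than on 9 May 2013 when the act occurred.
1 year from 20 October 2014 is 20 October 2015.
Because the plaintiff's legal incapacity ran from 23 August 2015 to 19 March 2016, the deadline is extended by 209 days to 16 May 2016.
By the time the pending related arbitration began on 23 July 2016, the limitation period had already expired on 16 May 2016; that interval cannot revive it.
Nothing else in the chronology tolls or restarts the period.

16 May 2016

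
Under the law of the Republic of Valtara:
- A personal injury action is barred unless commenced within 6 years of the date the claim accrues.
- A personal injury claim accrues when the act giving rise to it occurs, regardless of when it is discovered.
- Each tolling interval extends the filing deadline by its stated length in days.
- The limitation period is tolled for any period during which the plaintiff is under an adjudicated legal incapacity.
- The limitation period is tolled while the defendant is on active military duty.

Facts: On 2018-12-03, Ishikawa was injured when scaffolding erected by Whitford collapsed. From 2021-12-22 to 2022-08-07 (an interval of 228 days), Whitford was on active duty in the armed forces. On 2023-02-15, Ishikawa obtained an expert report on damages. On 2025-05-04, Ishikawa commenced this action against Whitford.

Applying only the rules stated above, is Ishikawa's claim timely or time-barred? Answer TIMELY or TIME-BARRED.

The claim accrued on 2018-12-03, the date of the act.
Adding the 6 years base period to 2018-12-03 gives a deadline of 2024-12-03, before any tolling.
The period was tolled for 228 days by the defendant's active military service (2021-12-22 to 2022-08-07), pushing the deadline to 2025-07-19.
Nothing else in the chronology tolls or restarts the period.
The 2025-05-04 filing precedes the 2025-07-19 deadline; the claim is timely.

TIMELY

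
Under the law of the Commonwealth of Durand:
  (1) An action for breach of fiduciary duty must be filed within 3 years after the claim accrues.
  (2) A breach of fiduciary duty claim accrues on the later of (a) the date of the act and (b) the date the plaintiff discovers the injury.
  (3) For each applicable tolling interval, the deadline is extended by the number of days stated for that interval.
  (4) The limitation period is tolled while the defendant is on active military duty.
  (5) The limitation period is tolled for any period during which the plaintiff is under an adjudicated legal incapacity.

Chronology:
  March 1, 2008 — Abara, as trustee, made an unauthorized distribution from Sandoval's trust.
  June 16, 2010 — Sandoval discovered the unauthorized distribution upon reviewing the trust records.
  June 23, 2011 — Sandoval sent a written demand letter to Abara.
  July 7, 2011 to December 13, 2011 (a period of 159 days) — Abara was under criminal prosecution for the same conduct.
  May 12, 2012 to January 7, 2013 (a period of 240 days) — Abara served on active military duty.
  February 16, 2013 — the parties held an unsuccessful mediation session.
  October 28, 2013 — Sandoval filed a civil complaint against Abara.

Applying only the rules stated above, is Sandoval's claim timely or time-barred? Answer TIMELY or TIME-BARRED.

TIMELY

Taking the later of the act (March 1, 2008) and discovery (June 16, 2010), the claim accrued on June 16, 2010.
3 years from June 16, 2010 is June 16, 2013.
The period was tolled for 240 days by the defendant's active military service (May 12, 2012 to January 7, 2013), pushing the deadline to February 11, 2014.
Although a criminal prosecution ran from July 7, 2011 to December 13, 2011, the stated rules do not make that a tolling event, so it is disregarded.
None of the other events listed affects the running of the period under the stated rules.
Filing on October 28, 2013 beat the February 11, 2014 deadline — the action is timely.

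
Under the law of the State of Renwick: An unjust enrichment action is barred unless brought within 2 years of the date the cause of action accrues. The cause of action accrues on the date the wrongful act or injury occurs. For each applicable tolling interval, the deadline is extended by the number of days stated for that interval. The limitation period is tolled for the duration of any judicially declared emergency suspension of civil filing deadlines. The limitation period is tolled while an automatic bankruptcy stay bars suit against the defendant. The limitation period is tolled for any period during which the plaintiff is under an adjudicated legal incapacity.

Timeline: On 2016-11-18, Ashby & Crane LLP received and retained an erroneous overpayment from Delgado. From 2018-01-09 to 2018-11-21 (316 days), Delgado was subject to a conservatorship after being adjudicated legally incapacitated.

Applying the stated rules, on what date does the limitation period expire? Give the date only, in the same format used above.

The claim accrued on 2016-11-18, when the wrongful act occurred.
2 years from 2016-11-18 is 2018-11-18.
The period was tolled for 316 days by the plaintiff's legal incapacity (2018-01-09 to 2018-11-21), pushing the deadline to 2019-09-30.

2019-09-30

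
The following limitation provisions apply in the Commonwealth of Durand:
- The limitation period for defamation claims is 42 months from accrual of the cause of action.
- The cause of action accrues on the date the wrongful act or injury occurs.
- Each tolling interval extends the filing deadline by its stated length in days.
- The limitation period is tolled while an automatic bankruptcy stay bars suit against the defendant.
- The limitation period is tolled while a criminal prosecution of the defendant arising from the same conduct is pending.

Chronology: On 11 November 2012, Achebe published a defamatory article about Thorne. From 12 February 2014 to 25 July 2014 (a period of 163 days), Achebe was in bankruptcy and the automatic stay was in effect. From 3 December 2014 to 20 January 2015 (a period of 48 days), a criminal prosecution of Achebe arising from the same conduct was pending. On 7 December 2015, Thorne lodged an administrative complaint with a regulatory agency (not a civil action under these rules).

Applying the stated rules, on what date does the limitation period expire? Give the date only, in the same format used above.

8 December 2016

The limitation period began to run on 11 November 2012.
42 months from 11 November 2012 is 11 May 2016.
Because the automatic bankruptcy stay ran from 12 February 2014 to 25 July 2014, the deadline is extended by 163 days to 21 October 2016.
The period was tolled for 48 days by the pending criminal prosecution (3 December 2014 to 20 January 2015), pushing the deadline to 8 December 2016.
The other events in the timeline have no effect on the limitation period under the stated rules.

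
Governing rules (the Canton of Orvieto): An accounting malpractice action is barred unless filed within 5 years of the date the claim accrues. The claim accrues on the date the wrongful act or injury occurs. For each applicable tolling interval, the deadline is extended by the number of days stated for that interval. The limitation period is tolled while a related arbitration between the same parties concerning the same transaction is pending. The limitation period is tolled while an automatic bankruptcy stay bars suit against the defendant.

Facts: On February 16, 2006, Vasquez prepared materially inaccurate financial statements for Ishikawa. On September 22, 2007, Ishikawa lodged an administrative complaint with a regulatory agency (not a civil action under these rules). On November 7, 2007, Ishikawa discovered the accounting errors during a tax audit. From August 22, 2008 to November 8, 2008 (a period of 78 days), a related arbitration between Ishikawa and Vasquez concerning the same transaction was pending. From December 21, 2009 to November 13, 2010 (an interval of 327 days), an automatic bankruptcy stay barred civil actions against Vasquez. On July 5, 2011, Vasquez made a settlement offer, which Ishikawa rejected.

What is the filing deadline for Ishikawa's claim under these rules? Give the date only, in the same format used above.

March 27, 2012

Because the rule ties accrual to occurrence, the claim accrued on February 16, 2006, not on the November 7, 2007 discovery date.
The untolled deadline — 5 years after February 16, 2006 — is February 16, 2011.
The pending related arbitration from August 22, 2008 to November 8, 2008 tolled the period for 78 days, extending the deadline to May 5, 2011.
Because the automatic bankruptcy stay ran from December 21, 2009 to November 13, 2010, the deadline is extended by 327 days to March 27, 2012.
The other events in the timeline have no effect on the limitation period under the stated rules.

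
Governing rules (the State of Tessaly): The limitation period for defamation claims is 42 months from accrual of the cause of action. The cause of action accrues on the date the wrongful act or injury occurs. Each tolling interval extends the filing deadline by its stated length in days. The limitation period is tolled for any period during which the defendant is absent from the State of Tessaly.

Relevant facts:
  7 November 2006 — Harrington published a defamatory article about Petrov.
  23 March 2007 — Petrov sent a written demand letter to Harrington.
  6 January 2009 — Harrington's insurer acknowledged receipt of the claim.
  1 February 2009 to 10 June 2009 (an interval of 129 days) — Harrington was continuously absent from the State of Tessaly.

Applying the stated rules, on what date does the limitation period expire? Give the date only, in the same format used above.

13 September 2010

The limitation period began to run on 7 November 2006.
42 months from 7 November 2006 is 7 May 2010.
The period was tolled for 129 days by the defendant's absence from the jurisdiction (1 February 2009 to 10 June 2009), pushing the deadline to 13 September 2010.
Nothing else in the chronology tolls or restarts the period.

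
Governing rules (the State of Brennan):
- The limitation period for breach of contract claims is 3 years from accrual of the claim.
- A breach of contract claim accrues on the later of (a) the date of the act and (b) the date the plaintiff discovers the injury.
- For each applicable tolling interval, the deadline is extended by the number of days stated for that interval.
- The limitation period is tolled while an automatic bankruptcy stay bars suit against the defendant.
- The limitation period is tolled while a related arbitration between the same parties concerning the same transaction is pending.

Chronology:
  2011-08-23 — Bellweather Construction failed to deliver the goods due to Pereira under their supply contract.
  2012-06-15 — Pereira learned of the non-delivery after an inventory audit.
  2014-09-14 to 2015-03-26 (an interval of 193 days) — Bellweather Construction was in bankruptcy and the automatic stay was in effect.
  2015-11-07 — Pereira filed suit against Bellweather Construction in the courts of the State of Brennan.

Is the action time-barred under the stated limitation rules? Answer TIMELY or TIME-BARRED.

Because discovery on 2012-06-15 post-dates the 2011-08-23 act, accrual under the later-of rule falls on 2012-06-15.
3 years from 2012-06-15 is 2015-06-15.
Because the automatic bankruptcy stay ran from 2014-09-14 to 2015-03-26, the deadline is extended by 193 days to 2015-12-25.
Pereira filed on 2015-11-07, before the 2015-12-25 deadline, so the action is timely.

TIMELY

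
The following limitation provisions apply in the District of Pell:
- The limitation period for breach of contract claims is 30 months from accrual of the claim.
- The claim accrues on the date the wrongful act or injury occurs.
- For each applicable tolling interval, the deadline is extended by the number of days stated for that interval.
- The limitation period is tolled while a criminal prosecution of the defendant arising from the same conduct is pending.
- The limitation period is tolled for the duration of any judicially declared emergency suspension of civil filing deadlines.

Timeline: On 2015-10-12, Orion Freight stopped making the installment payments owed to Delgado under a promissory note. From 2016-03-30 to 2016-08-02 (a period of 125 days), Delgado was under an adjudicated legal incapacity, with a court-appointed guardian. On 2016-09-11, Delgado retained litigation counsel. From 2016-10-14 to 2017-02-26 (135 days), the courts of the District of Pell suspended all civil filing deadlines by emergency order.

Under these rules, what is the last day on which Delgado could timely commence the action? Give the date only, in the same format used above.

2018-08-25

The limitation period began to run on 2015-10-12.
The untolled deadline — 30 months after 2015-10-12 — is 2018-04-12.
The emergency suspension of filing deadlines from 2016-10-14 to 2017-02-26 tolled the period for 135 days, extending the deadline to 2018-08-25.
No stated provision tolls the period for the plaintiff's incapacity, so the interval from 2016-03-30 to 2016-08-02 has no effect on the deadline.
The other events in the timeline have no effect on the limitation period under the stated rules.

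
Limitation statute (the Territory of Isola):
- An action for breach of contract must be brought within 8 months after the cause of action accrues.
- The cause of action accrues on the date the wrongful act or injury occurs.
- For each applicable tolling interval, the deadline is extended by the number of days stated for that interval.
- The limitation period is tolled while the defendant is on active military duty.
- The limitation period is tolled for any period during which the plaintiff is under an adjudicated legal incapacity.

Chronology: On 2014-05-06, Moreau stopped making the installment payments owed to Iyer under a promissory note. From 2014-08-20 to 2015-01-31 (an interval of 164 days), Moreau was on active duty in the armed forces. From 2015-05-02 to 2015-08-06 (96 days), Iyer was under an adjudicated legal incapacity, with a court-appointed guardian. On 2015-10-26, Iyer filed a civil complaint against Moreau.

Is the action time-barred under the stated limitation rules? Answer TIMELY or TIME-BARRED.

TIME-BARRED

The claim accrued on 2014-05-06, when the wrongful act occurred.
8 months from 2014-05-06 is 2015-01-06.
Because the defendant's active military service ran from 2014-08-20 to 2015-01-31, the deadline is extended by 164 days to 2015-06-19.
Because the plaintiff's legal incapacity ran from 2015-05-02 to 2015-08-06, the deadline is extended by 96 days to 2015-09-23.
Iyer filed on 2015-10-26, after the 2015-09-23 deadline, so the action is time-barred.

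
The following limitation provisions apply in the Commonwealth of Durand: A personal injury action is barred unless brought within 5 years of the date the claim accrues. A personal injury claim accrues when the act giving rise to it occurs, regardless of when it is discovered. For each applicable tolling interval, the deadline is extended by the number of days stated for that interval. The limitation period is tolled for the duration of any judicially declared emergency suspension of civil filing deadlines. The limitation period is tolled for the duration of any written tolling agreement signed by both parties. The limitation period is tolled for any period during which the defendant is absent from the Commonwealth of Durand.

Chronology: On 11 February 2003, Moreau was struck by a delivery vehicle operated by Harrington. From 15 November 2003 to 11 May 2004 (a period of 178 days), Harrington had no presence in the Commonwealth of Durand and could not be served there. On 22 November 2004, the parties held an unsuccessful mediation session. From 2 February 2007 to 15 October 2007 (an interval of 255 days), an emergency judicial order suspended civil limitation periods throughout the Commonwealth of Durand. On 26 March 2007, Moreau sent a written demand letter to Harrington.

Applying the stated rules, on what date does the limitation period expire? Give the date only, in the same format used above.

The claim accrued on 11 February 2003, when the wrongful act occurred.
The untolled deadline — 5 years after 11 February 2003 — is 11 February 2008.
The defendant's absence from the jurisdiction from 15 November 2003 to 11 May 2004 tolled the period for 178 days, extending the deadline to 7 August 2008.
The emergency suspension of filing deadlines from 2 February 2007 to 15 October 2007 tolled the period for 255 days, extending the deadline to 19 April 2009.
Nothing else in the chronology tolls or restarts the period.

19 April 2009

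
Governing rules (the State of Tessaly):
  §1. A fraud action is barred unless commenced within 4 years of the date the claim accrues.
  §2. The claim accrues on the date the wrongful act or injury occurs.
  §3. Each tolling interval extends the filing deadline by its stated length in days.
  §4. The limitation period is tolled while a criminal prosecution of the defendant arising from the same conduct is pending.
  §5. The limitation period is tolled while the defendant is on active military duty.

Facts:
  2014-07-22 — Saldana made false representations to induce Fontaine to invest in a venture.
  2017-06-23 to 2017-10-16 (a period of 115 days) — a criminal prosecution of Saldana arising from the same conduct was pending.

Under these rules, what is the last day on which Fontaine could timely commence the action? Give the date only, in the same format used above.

2018-11-14

The claim accrued on 2014-07-22, when the wrongful act occurred.
The untolled deadline — 4 years after 2014-07-22 — is 2018-07-22.
The pending criminal prosecution from 2017-06-23 to 2017-10-16 tolled the period for 115 days, extending the deadline to 2018-11-14.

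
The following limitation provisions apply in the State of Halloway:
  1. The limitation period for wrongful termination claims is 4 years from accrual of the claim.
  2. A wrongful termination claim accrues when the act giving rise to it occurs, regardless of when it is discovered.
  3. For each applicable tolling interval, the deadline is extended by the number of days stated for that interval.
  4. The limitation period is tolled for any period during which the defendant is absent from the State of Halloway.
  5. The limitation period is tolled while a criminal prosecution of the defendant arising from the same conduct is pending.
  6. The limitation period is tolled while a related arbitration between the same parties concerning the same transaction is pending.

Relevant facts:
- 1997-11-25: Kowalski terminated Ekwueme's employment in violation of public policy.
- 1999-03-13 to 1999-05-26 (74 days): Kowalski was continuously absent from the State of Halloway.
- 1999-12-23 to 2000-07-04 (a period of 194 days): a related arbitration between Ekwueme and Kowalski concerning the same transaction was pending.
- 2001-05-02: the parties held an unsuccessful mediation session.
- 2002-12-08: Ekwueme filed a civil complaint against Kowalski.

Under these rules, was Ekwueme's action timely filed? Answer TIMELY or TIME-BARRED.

The limitation period began to run on 1997-11-25.
The untolled deadline — 4 years after 1997-11-25 — is 2001-11-25.
The defendant's absence from the jurisdiction from 1999-03-13 to 1999-05-26 tolled the period for 74 days, extending the deadline to 2002-02-07.
Because the pending related arbitration ran from 1999-12-23 to 2000-07-04, the deadline is extended by 194 days to 2002-08-20.
Nothing else in the chronology tolls or restarts the period.
Ekwueme filed on 2002-12-08, after the 2002-08-20 deadline, so the action is time-barred.

TIME-BARRED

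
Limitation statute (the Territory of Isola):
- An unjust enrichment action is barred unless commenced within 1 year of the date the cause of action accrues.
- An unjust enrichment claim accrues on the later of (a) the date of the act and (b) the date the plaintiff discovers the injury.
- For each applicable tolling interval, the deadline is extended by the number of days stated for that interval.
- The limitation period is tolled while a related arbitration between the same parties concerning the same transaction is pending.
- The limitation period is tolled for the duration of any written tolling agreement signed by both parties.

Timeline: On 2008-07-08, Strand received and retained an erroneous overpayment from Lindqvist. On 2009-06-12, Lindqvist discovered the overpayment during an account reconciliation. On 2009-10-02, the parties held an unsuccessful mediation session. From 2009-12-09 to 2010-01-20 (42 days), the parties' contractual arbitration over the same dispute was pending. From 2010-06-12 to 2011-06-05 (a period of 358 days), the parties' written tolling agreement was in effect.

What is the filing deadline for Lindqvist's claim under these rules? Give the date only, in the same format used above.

2011-07-17

Taking the later of the act (2008-07-08) and discovery (2009-06-12), the claim accrued on 2009-06-12.
Adding the 1 year base period to 2009-06-12 gives a deadline of 2010-06-12, before any tolling.
The pending related arbitration from 2009-12-09 to 2010-01-20 tolled the period for 42 days, extending the deadline to 2010-07-24.
Because the written tolling agreement ran from 2010-06-12 to 2011-06-05, the deadline is extended by 358 days to 2011-07-17.
None of the other events listed affects the running of the period under the stated rules.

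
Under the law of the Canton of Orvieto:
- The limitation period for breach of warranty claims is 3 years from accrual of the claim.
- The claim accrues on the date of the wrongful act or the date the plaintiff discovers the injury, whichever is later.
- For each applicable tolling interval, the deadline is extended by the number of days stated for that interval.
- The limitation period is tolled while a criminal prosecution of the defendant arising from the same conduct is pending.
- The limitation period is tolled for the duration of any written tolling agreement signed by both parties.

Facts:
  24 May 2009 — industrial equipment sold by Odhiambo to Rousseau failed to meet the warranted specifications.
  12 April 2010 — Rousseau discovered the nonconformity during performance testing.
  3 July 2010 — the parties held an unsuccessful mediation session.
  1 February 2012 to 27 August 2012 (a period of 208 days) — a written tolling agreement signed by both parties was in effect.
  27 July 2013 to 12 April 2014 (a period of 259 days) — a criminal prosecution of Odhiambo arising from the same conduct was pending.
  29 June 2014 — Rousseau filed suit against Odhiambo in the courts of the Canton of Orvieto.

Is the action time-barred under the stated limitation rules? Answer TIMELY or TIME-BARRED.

Because discovery on 12 April 2010 post-dates the 24 May 2009 act, accrual under the later-of rule falls on 12 April 2010.
3 years from 12 April 2010 is 12 April 2013.
The period was tolled for 208 days by the written tolling agreement (1 February 2012 to 27 August 2012), pushing the deadline to 6 November 2013.
The pending criminal prosecution from 27 July 2013 to 12 April 2014 tolled the period for 259 days, extending the deadline to 23 July 2014.
Nothing else in the chronology tolls or restarts the period.
Filing on 29 June 2014 beat the 23 July 2014 deadline — the action is timely.

TIMELY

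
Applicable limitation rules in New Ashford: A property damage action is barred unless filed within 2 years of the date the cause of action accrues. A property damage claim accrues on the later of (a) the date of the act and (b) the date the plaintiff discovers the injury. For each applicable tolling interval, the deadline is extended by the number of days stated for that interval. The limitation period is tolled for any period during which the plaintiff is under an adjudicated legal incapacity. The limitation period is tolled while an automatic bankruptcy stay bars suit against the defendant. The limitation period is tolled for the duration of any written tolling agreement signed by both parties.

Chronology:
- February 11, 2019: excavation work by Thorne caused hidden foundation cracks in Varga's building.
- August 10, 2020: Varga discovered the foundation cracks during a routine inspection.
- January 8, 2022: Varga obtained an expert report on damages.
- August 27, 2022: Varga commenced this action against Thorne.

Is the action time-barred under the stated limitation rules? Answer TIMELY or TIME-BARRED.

Because discovery on August 10, 2020 post-dates the February 11, 2019 act, accrual under the later-of rule falls on August 10, 2020.
The untolled deadline — 2 years after August 10, 2020 — is August 10, 2022.
None of the other events listed affects the running of the period under the stated rules.
The August 27, 2022 filing falls after the August 10, 2022 deadline; the claim is time-barred.

TIME-BARRED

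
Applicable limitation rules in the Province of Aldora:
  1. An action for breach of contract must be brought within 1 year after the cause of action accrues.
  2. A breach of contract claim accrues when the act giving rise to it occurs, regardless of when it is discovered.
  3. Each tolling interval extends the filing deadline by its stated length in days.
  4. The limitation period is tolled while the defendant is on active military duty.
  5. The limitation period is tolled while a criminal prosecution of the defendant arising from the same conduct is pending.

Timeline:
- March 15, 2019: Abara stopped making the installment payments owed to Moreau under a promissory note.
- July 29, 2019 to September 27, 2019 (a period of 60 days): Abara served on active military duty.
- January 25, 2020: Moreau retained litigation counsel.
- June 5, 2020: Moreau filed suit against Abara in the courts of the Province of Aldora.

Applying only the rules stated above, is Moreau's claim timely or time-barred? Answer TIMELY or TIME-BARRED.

The claim accrued on March 15, 2019, when the wrongful act occurred.
Adding the 1 year base period to March 15, 2019 gives a deadline of March 15, 2020, before any tolling.
Because the defendant's active military service ran from July 29, 2019 to September 27, 2019, the deadline is extended by 60 days to May 14, 2020.
Nothing else in the chronology tolls or restarts the period.
Moreau filed on June 5, 2020, after the May 14, 2020 deadline, so the action is time-barred.

TIME-BARRED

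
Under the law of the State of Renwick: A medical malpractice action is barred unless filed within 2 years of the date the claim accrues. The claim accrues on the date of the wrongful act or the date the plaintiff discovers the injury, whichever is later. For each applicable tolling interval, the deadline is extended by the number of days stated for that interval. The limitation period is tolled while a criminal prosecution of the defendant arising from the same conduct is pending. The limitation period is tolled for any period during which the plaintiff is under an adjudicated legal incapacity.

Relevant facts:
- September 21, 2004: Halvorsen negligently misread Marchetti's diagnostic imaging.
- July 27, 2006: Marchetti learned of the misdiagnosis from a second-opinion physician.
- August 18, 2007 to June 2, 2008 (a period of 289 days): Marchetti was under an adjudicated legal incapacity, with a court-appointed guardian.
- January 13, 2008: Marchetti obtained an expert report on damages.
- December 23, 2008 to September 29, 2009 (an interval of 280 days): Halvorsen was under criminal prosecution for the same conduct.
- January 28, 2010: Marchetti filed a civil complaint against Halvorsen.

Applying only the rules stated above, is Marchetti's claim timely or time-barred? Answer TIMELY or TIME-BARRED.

TIMELY

The claim accrued on July 27, 2006 — the later of the September 21, 2004 act and the July 27, 2006 discovery.
2 years from July 27, 2006 is July 27, 2008.
The plaintiff's legal incapacity from August 18, 2007 to June 2, 2008 tolled the period for 289 days, extending the deadline to May 12, 2009.
Because the pending criminal prosecution ran from December 23, 2008 to September 29, 2009, the deadline is extended by 280 days to February 16, 2010.
None of the other events listed affects the running of the period under the stated rules.
The January 28, 2010 filing precedes the February 16, 2010 deadline; the claim is timely.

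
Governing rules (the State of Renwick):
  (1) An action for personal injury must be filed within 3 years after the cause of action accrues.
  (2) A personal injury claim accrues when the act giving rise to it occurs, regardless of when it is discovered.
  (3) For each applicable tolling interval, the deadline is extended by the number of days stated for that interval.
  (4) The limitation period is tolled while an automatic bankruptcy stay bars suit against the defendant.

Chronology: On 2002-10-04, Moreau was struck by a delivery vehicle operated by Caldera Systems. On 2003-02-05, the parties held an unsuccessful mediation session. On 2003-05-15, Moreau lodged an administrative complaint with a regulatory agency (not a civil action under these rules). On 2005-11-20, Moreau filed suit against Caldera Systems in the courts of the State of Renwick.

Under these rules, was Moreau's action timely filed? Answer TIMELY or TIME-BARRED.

The claim accrued on 2002-10-04, when the wrongful act occurred.
3 years from 2002-10-04 is 2005-10-04.
The other events in the timeline have no effect on the limitation period under the stated rules.
The 2005-11-20 filing falls after the 2005-10-04 deadline; the claim is time-barred.

TIME-BARRED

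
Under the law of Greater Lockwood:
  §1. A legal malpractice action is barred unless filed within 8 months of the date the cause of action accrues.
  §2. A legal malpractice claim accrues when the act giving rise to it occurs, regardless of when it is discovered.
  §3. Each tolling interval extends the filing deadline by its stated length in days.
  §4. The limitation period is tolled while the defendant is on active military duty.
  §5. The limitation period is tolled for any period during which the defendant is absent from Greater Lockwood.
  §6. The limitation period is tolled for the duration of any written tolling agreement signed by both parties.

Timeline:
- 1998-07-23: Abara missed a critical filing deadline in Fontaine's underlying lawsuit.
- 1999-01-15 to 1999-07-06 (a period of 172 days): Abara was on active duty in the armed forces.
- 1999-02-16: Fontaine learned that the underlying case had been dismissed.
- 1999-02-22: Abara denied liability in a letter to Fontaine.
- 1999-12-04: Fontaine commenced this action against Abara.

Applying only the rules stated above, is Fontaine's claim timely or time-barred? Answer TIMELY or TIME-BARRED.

The claim accrued on 1998-07-23, when the wrongful act occurred; under the stated occurrence rule the 1999-02-16 discovery does not delay accrual.
Adding the 8 months base period to 1998-07-23 gives a deadline of 1999-03-23, before any tolling.
Because the defendant's active military service ran from 1999-01-15 to 1999-07-06, the deadline is extended by 172 days to 1999-09-11.
None of the other events listed affects the running of the period under the stated rules.
Fontaine filed on 1999-12-04, after the 1999-09-11 deadline, so the action is time-barred.

TIME-BARRED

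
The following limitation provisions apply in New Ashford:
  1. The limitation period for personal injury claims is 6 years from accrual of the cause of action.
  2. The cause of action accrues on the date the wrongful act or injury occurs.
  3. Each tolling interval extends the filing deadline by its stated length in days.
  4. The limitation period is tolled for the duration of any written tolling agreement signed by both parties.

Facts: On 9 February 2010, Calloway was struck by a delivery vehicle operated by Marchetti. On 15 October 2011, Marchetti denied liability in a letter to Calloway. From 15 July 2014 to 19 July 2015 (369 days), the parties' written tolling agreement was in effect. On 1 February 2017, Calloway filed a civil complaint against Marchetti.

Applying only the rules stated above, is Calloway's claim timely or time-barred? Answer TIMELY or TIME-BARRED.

TIMELY

The claim accrued on 9 February 2010, when the wrongful act occurred.
Adding the 6 years base period to 9 February 2010 gives a deadline of 9 February 2016, before any tolling.
Because the written tolling agreement ran from 15 July 2014 to 19 July 2015, the deadline is extended by 369 days to 12 February 2017.
Nothing else in the chronology tolls or restarts the period.
The 1 February 2017 filing precedes the 12 February 2017 deadline; the claim is timely.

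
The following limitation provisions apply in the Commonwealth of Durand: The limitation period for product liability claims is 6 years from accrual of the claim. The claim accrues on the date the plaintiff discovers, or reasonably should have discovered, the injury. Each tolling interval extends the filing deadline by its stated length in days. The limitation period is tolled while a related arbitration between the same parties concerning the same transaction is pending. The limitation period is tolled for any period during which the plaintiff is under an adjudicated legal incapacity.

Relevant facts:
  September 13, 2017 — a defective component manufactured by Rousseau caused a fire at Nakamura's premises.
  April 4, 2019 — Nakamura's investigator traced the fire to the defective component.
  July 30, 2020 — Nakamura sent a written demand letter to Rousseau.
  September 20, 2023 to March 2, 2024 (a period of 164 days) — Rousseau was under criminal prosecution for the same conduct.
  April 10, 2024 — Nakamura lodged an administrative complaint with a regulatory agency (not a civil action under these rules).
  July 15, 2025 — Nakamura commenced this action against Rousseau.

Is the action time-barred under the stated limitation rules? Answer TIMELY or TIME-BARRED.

The claim did not accrue until Nakamura discovered the injury on April 4, 2019; the September 13, 2017 act date does not start the clock under the stated rule.
6 years from April 4, 2019 is April 4, 2025.
Although a criminal prosecution ran from September 20, 2023 to March 2, 2024, the stated rules do not make that a tolling event, so it is disregarded.
None of the other events listed affects the running of the period under the stated rules.
Nakamura filed on July 15, 2025, after the April 4, 2025 deadline, so the action is time-barred.

TIME-BARRED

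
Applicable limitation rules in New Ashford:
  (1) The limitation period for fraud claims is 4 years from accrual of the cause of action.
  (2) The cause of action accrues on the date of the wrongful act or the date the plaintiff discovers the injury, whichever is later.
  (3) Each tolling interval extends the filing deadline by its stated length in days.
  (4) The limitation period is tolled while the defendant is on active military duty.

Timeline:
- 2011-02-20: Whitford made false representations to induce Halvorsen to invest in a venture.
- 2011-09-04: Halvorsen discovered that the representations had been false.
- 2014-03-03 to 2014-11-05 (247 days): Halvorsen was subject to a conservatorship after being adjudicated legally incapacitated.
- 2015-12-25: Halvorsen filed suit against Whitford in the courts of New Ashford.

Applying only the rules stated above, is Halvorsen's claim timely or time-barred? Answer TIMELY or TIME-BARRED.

Because discovery on 2011-09-04 post-dates the 2011-02-20 act, accrual under the later-of rule falls on 2011-09-04.
4 years from 2011-09-04 is 2015-09-04.
Although the plaintiff's incapacity ran from 2014-03-03 to 2014-11-05, the stated rules do not make that a tolling event, so it is disregarded.
The 2015-12-25 filing falls after the 2015-09-04 deadline; the claim is time-barred.

TIME-BARRED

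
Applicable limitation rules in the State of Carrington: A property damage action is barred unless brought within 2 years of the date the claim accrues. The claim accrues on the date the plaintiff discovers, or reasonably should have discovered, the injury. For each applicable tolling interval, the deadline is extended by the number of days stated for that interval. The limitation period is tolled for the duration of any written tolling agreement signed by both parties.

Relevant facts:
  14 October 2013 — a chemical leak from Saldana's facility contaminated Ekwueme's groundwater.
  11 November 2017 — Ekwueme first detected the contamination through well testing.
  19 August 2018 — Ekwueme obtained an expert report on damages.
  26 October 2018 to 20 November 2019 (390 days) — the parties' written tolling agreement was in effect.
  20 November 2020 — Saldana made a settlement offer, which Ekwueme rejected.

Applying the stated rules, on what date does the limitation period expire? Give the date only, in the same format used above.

5 December 2020

The claim did not accrue until Ekwueme discovered the injury on 11 November 2017; the 14 October 2013 act date does not start the clock under the stated rule.
2 years from 11 November 2017 is 11 November 2019.
Because the written tolling agreement ran from 26 October 2018 to 20 November 2019, the deadline is extended by 390 days to 5 December 2020.
The other events in the timeline have no effect on the limitation period under the stated rules.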